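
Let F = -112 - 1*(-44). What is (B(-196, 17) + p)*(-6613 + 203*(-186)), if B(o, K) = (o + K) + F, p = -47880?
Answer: 2135443117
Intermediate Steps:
F = -68 (F = -112 + 44 = -68)
B(o, K) = -68 + K + o (B(o, K) = (o + K) - 68 = (K + o) - 68 = -68 + K + o)
(B(-196, 17) + p)*(-6613 + 203*(-186)) = ((-68 + 17 - 196) - 47880)*(-6613 + 203*(-186)) = (-247 - 47880)*(-6613 - 37758) = -48127*(-44371) = 2135443117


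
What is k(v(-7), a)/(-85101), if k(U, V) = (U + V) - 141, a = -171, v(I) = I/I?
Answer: 311/85101 ≈ 0.0036545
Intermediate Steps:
v(I) = 1
k(U, V) = -141 + U + V
k(v(-7), a)/(-85101) = (-141 + 1 - 171)/(-85101) = -311*(-1/85101) = 311/85101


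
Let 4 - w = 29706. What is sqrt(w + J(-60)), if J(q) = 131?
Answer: I*sqrt(29571) ≈ 171.96*I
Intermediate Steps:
w = -29702 (w = 4 - 1*29706 = 4 - 29706 = -29702)
sqrt(w + J(-60)) = sqrt(-29702 + 131) = sqrt(-29571) = I*sqrt(29571)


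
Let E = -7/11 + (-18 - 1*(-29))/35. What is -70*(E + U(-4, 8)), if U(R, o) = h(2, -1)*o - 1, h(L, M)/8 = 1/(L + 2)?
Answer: -11302/11 ≈ -1027.5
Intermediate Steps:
h(L, M) = 8/(2 + L) (h(L, M) = 8/(L + 2) = 8/(2 + L))
U(R, o) = -1 + 2*o (U(R, o) = (8/(2 + 2))*o - 1 = (8/4)*o - 1 = (8*(1/4))*o - 1 = 2*o - 1 = -1 + 2*o)
E = -124/385 (E = -7*1/11 + (-18 + 29)*(1/35) = -7/11 + 11*(1/35) = -7/11 + 11/35 = -124/385 ≈ -0.32208)
-70*(E + U(-4, 8)) = -70*(-124/385 + (-1 + 2*8)) = -70*(-124/385 + (-1 + 16)) = -70*(-124/385 + 15) = -70*5651/385 = -11302/11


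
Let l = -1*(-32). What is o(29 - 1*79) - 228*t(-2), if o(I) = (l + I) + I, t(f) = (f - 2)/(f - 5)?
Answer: -1388/7 ≈ -198.29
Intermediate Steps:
l = 32
t(f) = (-2 + f)/(-5 + f)
o(I) = 32 + 2*I (o(I) = (32 + I) + I = 32 + 2*I)
o(29 - 1*79) - 228*t(-2) = (32 + 2*(29 - 1*79)) - 228*(-2 - 2)/(-5 - 2) = (32 + 2*(29 - 79)) - 228*-4/(-7) = (32 + 2*(-50)) - 228*(-⅐*(-4)) = (32 - 100) - 228*4/7 = -68 - 1*912/7 = -68 - 912/7 = -1388/7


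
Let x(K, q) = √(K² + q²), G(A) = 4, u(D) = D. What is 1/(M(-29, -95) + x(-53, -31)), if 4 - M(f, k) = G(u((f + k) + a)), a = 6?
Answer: √3770/3770 ≈ 0.016287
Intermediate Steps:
M(f, k) = 0 (M(f, k) = 4 - 1*4 = 4 - 4 = 0)
1/(M(-29, -95) + x(-53, -31)) = 1/(0 + √((-53)² + (-31)²)) = 1/(0 + √(2809 + 961)) = 1/(0 + √3770) = 1/(√3770) = √3770/3770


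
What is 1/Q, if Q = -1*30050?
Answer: -1/30050 ≈ -3.3278e-5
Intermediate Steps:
Q = -30050
1/Q = 1/(-30050) = -1/30050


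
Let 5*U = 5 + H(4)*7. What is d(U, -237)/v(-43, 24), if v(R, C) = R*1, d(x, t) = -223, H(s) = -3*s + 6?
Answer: 223/43 ≈ 5.1860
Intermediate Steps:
H(s) = 6 - 3*s
U = -37/5 (U = (5 + (6 - 3*4)*7)/5 = (5 + (6 - 12)*7)/5 = (5 - 6*7)/5 = (5 - 42)/5 = (⅕)*(-37) = -37/5 ≈ -7.4000)
v(R, C) = R
d(U, -237)/v(-43, 24) = -223/(-43) = -223*(-1/43) = 223/43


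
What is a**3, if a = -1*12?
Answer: -1728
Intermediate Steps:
a = -12
a**3 = (-12)**3 = -1728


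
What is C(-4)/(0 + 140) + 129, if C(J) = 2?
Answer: 9031/70 ≈ 129.01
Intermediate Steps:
C(-4)/(0 + 140) + 129 = 2/(0 + 140) + 129 = 2/140 + 129 = 2*(1/140) + 129 = 1/70 + 129 = 9031/70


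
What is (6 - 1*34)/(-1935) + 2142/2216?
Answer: 2103409/2143980 ≈ 0.98108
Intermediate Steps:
(6 - 1*34)/(-1935) + 2142/2216 = (6 - 34)*(-1/1935) + 2142*(1/2216) = -28*(-1/1935) + 1071/1108 = 28/1935 + 1071/1108 = 2103409/2143980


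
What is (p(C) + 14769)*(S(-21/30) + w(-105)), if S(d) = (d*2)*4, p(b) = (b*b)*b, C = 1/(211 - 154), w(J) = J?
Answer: -1512518826154/925965 ≈ -1.6335e+6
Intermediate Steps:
C = 1/57 ≈ 0.017544
p(b) = b³ (p(b) = b²*b = b³)
S(d) = 8*d (S(d) = (2*d)*4 = 8*d)
(p(C) + 14769)*(S(-21/30) + w(-105)) = ((1/57)³ + 14769)*(8*(-21/30) - 105) = (1/185193 + 14769)*(8*(-21*1/30) - 105) = 2735115418*(8*(-7/10) - 105)/185193 = 2735115418*(-28/5 - 105)/185193 = (2735115418/185193)*(-553/5) = -1512518826154/925965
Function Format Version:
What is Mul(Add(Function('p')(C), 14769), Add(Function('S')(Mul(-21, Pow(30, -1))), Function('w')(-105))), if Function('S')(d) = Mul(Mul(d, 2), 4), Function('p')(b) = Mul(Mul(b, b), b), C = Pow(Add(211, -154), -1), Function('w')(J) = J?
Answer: Rational(-1512518826154, 925965) ≈ -1.6335e+6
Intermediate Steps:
C = Rational(1, 57) (C = Pow(57, -1) = Rational(1, 57) ≈ 0.017544)
Function('p')(b) = Pow(b, 3) (Function('p')(b) = Mul(Pow(b, 2), b) = Pow(b, 3))
Function('S')(d) = Mul(8, d) (Function('S')(d) = Mul(Mul(2, d), 4) = Mul(8, d))
Mul(Add(Function('p')(C), 14769), Add(Function('S')(Mul(-21, Pow(30, -1))), Function('w')(-105))) = Mul(Add(Pow(Rational(1, 57), 3), 14769), Add(Mul(8, Mul(-21, Pow(30, -1))), -105)) = Mul(Add(Rational(1, 185193), 14769), Add(Mul(8, Mul(-21, Rational(1, 30))), -105)) = Mul(Rational(2735115418, 185193), Add(Mul(8, Rational(-7, 10)), -105)) = Mul(Rational(2735115418, 185193), Add(Rational(-28, 5), -105)) = Mul(Rational(2735115418, 185193), Rational(-553, 5)) = Rational(-1512518826154, 925965)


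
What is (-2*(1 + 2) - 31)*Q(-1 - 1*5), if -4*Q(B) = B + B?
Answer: -111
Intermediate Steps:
Q(B) = -B/2 (Q(B) = -(B + B)/4 = -B/2)
(-2*(1 + 2) - 31)*Q(-1 - 1*5) = (-2*(1 + 2) - 31)*(-(-1 - 1*5)/2) = (-2*3 - 31)*(-(-1 - 5)/2) = (-6 - 31)*(-½*(-6)) = -37*3 = -111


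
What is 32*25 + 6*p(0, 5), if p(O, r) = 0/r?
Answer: 800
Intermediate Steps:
p(O, r) = 0
32*25 + 6*p(0, 5) = 32*25 + 6*0 = 800 + 0 = 800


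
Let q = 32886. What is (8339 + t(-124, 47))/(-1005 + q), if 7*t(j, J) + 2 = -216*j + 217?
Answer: 12196/31881 ≈ 0.38255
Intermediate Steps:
t(j, J) = 215/7 - 216*j/7 (t(j, J) = -2/7 + (-216*j + 217)/7 = -2/7 + (217 - 216*j)/7 = -2/7 + (31 - 216*j/7) = 215/7 - 216*j/7)
(8339 + t(-124, 47))/(-1005 + q) = (8339 + (215/7 - 216/7*(-124)))/(-1005 + 32886) = (8339 + (215/7 + 26784/7))/31881 = (8339 + 3857)*(1/31881) = 12196*(1/31881) = 12196/31881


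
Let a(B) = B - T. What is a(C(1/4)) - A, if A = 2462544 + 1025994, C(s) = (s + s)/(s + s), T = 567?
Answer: -3489104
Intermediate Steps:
C(s) = 1 (C(s) = (2*s)/((2*s)) = (2*s)*(1/(2*s)) = 1)
a(B) = -567 + B (a(B) = B - 1*567 = B - 567 = -567 + B)
A = 3488538
a(C(1/4)) - A = (-567 + 1) - 1*3488538 = -566 - 3488538 = -3489104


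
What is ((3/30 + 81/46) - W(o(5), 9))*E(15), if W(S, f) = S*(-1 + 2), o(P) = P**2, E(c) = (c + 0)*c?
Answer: -119745/23 ≈ -5206.3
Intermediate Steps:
E(c) = c**2 (E(c) = c*c = c**2)
W(S, f) = S (W(S, f) = S*1 = S)
((3/30 + 81/46) - W(o(5), 9))*E(15) = ((3/30 + 81/46) - 1*5**2)*15**2 = ((3*(1/30) + 81*(1/46)) - 1*25)*225 = ((1/10 + 81/46) - 25)*225 = (214/115 - 25)*225 = -2661/115*225 = -119745/23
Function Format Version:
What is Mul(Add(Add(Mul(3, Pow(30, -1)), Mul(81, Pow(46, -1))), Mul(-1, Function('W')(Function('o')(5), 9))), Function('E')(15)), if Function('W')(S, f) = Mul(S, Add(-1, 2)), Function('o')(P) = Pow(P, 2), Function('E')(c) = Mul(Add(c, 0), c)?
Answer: Rational(-119745, 23) ≈ -5206.3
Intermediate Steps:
Function('E')(c) = Pow(c, 2) (Function('E')(c) = Mul(c, c) = Pow(c, 2))
Function('W')(S, f) = S (Function('W')(S, f) = Mul(S, 1) = S)
Mul(Add(Add(Mul(3, Pow(30, -1)), Mul(81, Pow(46, -1))), Mul(-1, Function('W')(Function('o')(5), 9))), Function('E')(15)) = Mul(Add(Add(Mul(3, Pow(30, -1)), Mul(81, Pow(46, -1))), Mul(-1, Pow(5, 2))), Pow(15, 2)) = Mul(Add(Add(Mul(3, Rational(1, 30)), Mul(81, Rational(1, 46))), Mul(-1, 25)), 225) = Mul(Add(Add(Rational(1, 10), Rational(81, 46)), -25), 225) = Mul(Add(Rational(214, 115), -25), 225) = Mul(Rational(-2661, 115), 225) = Rational(-119745, 23)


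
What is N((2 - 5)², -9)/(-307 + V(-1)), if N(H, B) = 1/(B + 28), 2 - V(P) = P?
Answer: -1/5776 ≈ -0.00017313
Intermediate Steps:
V(P) = 2 - P
N(H, B) = 1/(28 + B)
N((2 - 5)², -9)/(-307 + V(-1)) = 1/((28 - 9)*(-307 + (2 - 1*(-1)))) = 1/(19*(-307 + (2 + 1))) = 1/(19*(-307 + 3)) = (1/19)/(-304) = (1/19)*(-1/304) = -1/5776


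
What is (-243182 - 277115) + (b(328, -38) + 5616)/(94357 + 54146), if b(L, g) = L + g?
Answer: -77265659485/148503 ≈ -5.2030e+5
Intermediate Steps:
(-243182 - 277115) + (b(328, -38) + 5616)/(94357 + 54146) = (-243182 - 277115) + ((328 - 38) + 5616)/(94357 + 54146) = -520297 + (290 + 5616)/148503 = -520297 + 5906*(1/148503) = -520297 + 5906/148503 = -77265659485/148503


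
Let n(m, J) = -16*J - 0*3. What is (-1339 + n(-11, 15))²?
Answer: 2493241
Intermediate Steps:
n(m, J) = -16*J (n(m, J) = -16*J - 1*0 = -16*J + 0 = -16*J)
(-1339 + n(-11, 15))² = (-1339 - 16*15)² = (-1339 - 240)² = (-1579)² = 2493241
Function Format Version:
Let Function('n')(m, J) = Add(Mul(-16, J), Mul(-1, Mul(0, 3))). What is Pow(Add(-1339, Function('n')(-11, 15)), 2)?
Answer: 2493241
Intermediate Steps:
Function('n')(m, J) = Mul(-16, J) (Function('n')(m, J) = Add(Mul(-16, J), Mul(-1, 0)) = Add(Mul(-16, J), 0) = Mul(-16, J))
Pow(Add(-1339, Function('n')(-11, 15)), 2) = Pow(Add(-1339, Mul(-16, 15)), 2) = Pow(Add(-1339, -240), 2) = Pow(-1579, 2) = 2493241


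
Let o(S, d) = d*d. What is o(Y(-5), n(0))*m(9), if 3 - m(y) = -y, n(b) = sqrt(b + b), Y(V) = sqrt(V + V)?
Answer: 0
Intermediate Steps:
Y(V) = sqrt(2)*sqrt(V) (Y(V) = sqrt(2*V) = sqrt(2)*sqrt(V))
n(b) = sqrt(2)*sqrt(b) (n(b) = sqrt(2*b) = sqrt(2)*sqrt(b))
m(y) = 3 + y (m(y) = 3 - (-1)*y = 3 + y)
o(S, d) = d**2
o(Y(-5), n(0))*m(9) = (sqrt(2)*sqrt(0))**2*(3 + 9) = (sqrt(2)*0)**2*12 = 0**2*12 = 0*12 = 0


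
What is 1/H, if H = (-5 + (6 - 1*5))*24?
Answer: -1/96 ≈ -0.010417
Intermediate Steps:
H = -96 (H = (-5 + (6 - 5))*24 = (-5 + 1)*24 = -4*24 = -96)
1/H = 1/(-96) = -1/96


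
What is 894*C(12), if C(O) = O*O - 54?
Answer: 80460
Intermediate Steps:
C(O) = -54 + O**2 (C(O) = O**2 - 54 = -54 + O**2)
894*C(12) = 894*(-54 + 12**2) = 894*(-54 + 144) = 894*90 = 80460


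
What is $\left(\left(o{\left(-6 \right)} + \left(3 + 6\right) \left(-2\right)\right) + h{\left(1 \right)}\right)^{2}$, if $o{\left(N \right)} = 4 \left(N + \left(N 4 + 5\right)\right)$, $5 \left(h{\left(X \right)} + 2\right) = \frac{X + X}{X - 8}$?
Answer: $\frac{17656804}{1225} \approx 14414.0$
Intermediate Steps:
$h{\left(X \right)} = -2 + \frac{2 X}{5 \left(-8 + X\right)}$ ($h{\left(X \right)} = -2 + \frac{\left(X + X\right) \frac{1}{X - 8}}{5} = -2 + \frac{2 X \frac{1}{-8 + X}}{5} = -2 + \frac{2 X}{5 \left(-8 + X\right)}$)
$o{\left(N \right)} = 20 + 20 N$ ($o{\left(N \right)} = 4 \left(N + \left(4 N + 5\right)\right) = 4 \left(N + \left(5 + 4 N\right)\right) = 4 \left(5 + 5 N\right) = 20 + 20 N$)
$\left(\left(o{\left(-6 \right)} + \left(3 + 6\right) \left(-2\right)\right) + h{\left(1 \right)}\right)^{2} = \left(\left(\left(20 + 20 \left(-6\right)\right) + \left(3 + 6\right) \left(-2\right)\right) + \frac{8 \left(10 - 1\right)}{5 \left(-8 + 1\right)}\right)^{2} = \left(\left(\left(20 - 120\right) + 9 \left(-2\right)\right) + \frac{8 \left(10 - 1\right)}{5 \left(-7\right)}\right)^{2} = \left(\left(-100 - 18\right) + \frac{8}{5} \left(- \frac{1}{7}\right) 9\right)^{2} = \left(-118 - \frac{72}{35}\right)^{2} = \left(- \frac{4202}{35}\right)^{2} = \frac{17656804}{1225}$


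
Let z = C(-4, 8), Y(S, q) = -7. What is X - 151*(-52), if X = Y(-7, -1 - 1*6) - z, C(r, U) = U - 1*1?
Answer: 7838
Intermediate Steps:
C(r, U) = -1 + U (C(r, U) = U - 1 = -1 + U)
z = 7 (z = -1 + 8 = 7)
X = -14 (X = -7 - 1*7 = -7 - 7 = -14)
X - 151*(-52) = -14 - 151*(-52) = -14 + 7852 = 7838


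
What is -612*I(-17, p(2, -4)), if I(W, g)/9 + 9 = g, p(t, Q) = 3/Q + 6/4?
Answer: 45441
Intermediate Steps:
p(t, Q) = 3/2 + 3/Q (p(t, Q) = 3/Q + 6*(1/4) = 3/Q + 3/2 = 3/2 + 3/Q)
I(W, g) = -81 + 9*g
-612*I(-17, p(2, -4)) = -612*(-81 + 9*(3/2 + 3/(-4))) = -612*(-81 + 9*(3/2 + 3*(-1/4))) = -612*(-81 + 9*(3/2 - 3/4)) = -612*(-81 + 9*(3/4)) = -612*(-81 + 27/4) = -612*(-297/4) = 45441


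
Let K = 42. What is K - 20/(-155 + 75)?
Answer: 169/4 ≈ 42.250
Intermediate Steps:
K - 20/(-155 + 75) = 42 - 20/(-155 + 75) = 42 - 20/(-80) = 42 - 20*(-1/80) = 42 + ¼ = 169/4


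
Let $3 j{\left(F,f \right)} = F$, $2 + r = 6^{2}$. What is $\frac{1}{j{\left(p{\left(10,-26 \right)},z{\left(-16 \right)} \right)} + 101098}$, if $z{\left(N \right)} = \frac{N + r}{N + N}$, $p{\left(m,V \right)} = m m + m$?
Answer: $\frac{3}{303404} \approx 9.8878 \cdot 10^{-6}$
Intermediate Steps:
$r = 34$ ($r = -2 + 6^{2} = -2 + 36 = 34$)
$p{\left(m,V \right)} = m + m^{2}$ ($p{\left(m,V \right)} = m^{2} + m = m + m^{2}$)
$z{\left(N \right)} = \frac{34 + N}{2 N}$ ($z{\left(N \right)} = \frac{N + 34}{N + N} = \frac{34 + N}{2 N}$)
$j{\left(F,f \right)} = \frac{F}{3}$
$\frac{1}{j{\left(p{\left(10,-26 \right)},z{\left(-16 \right)} \right)} + 101098} = \frac{1}{\frac{10 \left(1 + 10\right)}{3} + 101098} = \frac{1}{\frac{10 \cdot 11}{3} + 101098} = \frac{1}{\frac{1}{3} \cdot 110 + 101098} = \frac{1}{\frac{110}{3} + 101098} = \frac{1}{\frac{303404}{3}} = \frac{3}{303404}$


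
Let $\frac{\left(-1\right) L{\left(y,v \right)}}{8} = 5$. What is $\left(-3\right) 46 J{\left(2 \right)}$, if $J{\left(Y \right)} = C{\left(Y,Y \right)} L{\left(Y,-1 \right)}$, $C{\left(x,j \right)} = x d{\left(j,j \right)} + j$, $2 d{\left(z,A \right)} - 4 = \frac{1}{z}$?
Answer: $35880$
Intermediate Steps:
$L{\left(y,v \right)} = -40$ ($L{\left(y,v \right)} = \left(-8\right) 5 = -40$)
$d{\left(z,A \right)} = 2 + \frac{1}{2 z}$
$C{\left(x,j \right)} = j + x \left(2 + \frac{1}{2 j}\right)$ ($C{\left(x,j \right)} = x \left(2 + \frac{1}{2 j}\right) + j = j + x \left(2 + \frac{1}{2 j}\right)$)
$J{\left(Y \right)} = -20 - 120 Y$ ($J{\left(Y \right)} = \left(Y + 2 Y + \frac{Y}{2 Y}\right) \left(-40\right) = \left(Y + 2 Y + \frac{1}{2}\right) \left(-40\right) = \left(\frac{1}{2} + 3 Y\right) \left(-40\right) = -20 - 120 Y$)
$\left(-3\right) 46 J{\left(2 \right)} = \left(-3\right) 46 \left(-20 - 240\right) = - 138 \left(-20 - 240\right) = \left(-138\right) \left(-260\right) = 35880$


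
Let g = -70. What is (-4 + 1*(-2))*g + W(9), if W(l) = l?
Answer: 429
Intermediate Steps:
(-4 + 1*(-2))*g + W(9) = (-4 + 1*(-2))*(-70) + 9 = (-4 - 2)*(-70) + 9 = -6*(-70) + 9 = 420 + 9 = 429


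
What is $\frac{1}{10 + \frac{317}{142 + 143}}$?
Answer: $\frac{285}{3167} \approx 0.08999$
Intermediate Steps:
$\frac{1}{10 + \frac{317}{142 + 143}} = \frac{1}{10 + \frac{317}{285}} = \frac{1}{\frac{3167}{285}} = \frac{285}{3167}$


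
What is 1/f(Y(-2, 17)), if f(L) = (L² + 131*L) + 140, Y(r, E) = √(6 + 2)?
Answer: -37/28846 + 131*√2/57692 ≈ 0.0019286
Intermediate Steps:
Y(r, E) = 2*√2 (Y(r, E) = √8 = 2*√2)
f(L) = 140 + L² + 131*L
1/f(Y(-2, 17)) = 1/(140 + (2*√2)² + 131*(2*√2)) = 1/(140 + 8 + 262*√2) = 1/(148 + 262*√2)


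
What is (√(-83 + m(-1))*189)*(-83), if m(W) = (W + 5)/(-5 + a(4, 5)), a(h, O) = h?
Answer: -15687*I*√87 ≈ -1.4632e+5*I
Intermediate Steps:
m(W) = -5 - W (m(W) = (W + 5)/(-5 + 4) = (5 + W)/(-1) = (5 + W)*(-1) = -5 - W)
(√(-83 + m(-1))*189)*(-83) = (√(-83 + (-5 - 1*(-1)))*189)*(-83) = (√(-83 + (-5 + 1))*189)*(-83) = (√(-83 - 4)*189)*(-83) = (√(-87)*189)*(-83) = ((I*√87)*189)*(-83) = (189*I*√87)*(-83) = -15687*I*√87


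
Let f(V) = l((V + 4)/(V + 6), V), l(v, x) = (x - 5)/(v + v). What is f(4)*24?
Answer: -15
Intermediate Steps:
l(v, x) = (-5 + x)/(2*v) (l(v, x) = (-5 + x)/((2*v)) = (-5 + x)*(1/(2*v)) = (-5 + x)/(2*v))
f(V) = (-5 + V)*(6 + V)/(2*(4 + V)) (f(V) = (-5 + V)/(2*(((V + 4)/(V + 6)))) = (-5 + V)/(2*(((4 + V)/(6 + V)))) = ((6 + V)/(4 + V))*(-5 + V)/2 = (-5 + V)*(6 + V)/(2*(4 + V)))
f(4)*24 = ((-5 + 4)*(6 + 4)/(2*(4 + 4)))*24 = ((½)*(-1)*10/8)*24 = ((½)*(⅛)*(-1)*10)*24 = -5/8*24 = -15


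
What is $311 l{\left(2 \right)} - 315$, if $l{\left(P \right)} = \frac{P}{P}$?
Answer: $-4$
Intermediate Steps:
$l{\left(P \right)} = 1$
$311 l{\left(2 \right)} - 315 = 311 \cdot 1 - 315 = 311 - 315 = -4$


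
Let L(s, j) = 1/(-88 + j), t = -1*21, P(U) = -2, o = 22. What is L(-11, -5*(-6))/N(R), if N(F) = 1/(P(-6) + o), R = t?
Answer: -10/29 ≈ -0.34483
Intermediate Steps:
t = -21
R = -21
N(F) = 1/20 (N(F) = 1/(-2 + 22) = 1/20)
L(-11, -5*(-6))/N(R) = 1/((-88 - 5*(-6))*(1/20)) = 20/(-88 + 30) = 20/(-58) = -1/58*20 = -10/29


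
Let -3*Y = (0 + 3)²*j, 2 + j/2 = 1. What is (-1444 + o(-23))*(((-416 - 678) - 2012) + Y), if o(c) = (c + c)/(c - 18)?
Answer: 183389800/41 ≈ 4.4729e+6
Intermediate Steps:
j = -2 (j = -4 + 2*1 = -4 + 2 = -2)
o(c) = 2*c/(-18 + c) (o(c) = (2*c)/(-18 + c) = 2*c/(-18 + c))
Y = 6 (Y = -(0 + 3)²*(-2)/3 = -3²*(-2)/3 = -3*(-2) = -⅓*(-18) = 6)
(-1444 + o(-23))*(((-416 - 678) - 2012) + Y) = (-1444 + 2*(-23)/(-18 - 23))*(((-416 - 678) - 2012) + 6) = (-1444 + 2*(-23)/(-41))*((-1094 - 2012) + 6) = (-1444 + 2*(-23)*(-1/41))*(-3106 + 6) = (-1444 + 46/41)*(-3100) = -59158/41*(-3100) = 183389800/41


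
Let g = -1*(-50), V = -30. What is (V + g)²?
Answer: 400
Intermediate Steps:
g = 50
(V + g)² = (-30 + 50)² = 20² = 400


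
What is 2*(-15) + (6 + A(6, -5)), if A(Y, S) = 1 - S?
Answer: -18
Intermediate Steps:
2*(-15) + (6 + A(6, -5)) = 2*(-15) + (6 + (1 - 1*(-5))) = -30 + (6 + (1 + 5)) = -30 + (6 + 6) = -30 + 12 = -18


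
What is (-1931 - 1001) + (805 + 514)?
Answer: -1613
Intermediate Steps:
(-1931 - 1001) + (805 + 514) = -2932 + 1319 = -1613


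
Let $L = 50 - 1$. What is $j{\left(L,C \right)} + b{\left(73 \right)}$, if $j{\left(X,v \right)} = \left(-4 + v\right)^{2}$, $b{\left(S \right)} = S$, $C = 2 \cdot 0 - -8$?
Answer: $89$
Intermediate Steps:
$C = 8$ ($C = 0 + 8 = 8$)
$L = 49$
$j{\left(L,C \right)} + b{\left(73 \right)} = \left(-4 + 8\right)^{2} + 73 = 4^{2} + 73 = 16 + 73 = 89$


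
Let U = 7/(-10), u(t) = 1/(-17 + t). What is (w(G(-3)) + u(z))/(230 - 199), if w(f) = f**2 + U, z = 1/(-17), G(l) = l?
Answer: 239/899 ≈ 0.26585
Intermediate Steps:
z = -1/17 ≈ -0.058824
U = -7/10 (U = 7*(-1/10) = -7/10 ≈ -0.70000)
w(f) = -7/10 + f**2 (w(f) = f**2 - 7/10 = -7/10 + f**2)
(w(G(-3)) + u(z))/(230 - 199) = ((-7/10 + (-3)**2) + 1/(-17 - 1/17))/(230 - 199) = ((-7/10 + 9) + 1/(-290/17))/31 = (83/10 - 17/290)*(1/31) = (239/29)*(1/31) = 239/899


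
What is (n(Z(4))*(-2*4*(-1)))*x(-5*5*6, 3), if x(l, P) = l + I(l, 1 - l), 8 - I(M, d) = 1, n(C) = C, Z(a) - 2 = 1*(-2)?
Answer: 0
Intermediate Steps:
Z(a) = 0 (Z(a) = 2 + 1*(-2) = 2 - 2 = 0)
I(M, d) = 7 (I(M, d) = 8 - 1*1 = 8 - 1 = 7)
x(l, P) = 7 + l (x(l, P) = l + 7 = 7 + l)
(n(Z(4))*(-2*4*(-1)))*x(-5*5*6, 3) = (0*(-2*4*(-1)))*(7 - 5*5*6) = (0*(-8*(-1)))*(7 - 25*6) = (0*8)*(7 - 150) = 0*(-143) = 0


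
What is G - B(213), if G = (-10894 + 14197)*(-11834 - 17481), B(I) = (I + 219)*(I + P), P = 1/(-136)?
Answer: -1647630783/17 ≈ -9.6919e+7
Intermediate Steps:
P = -1/136 ≈ -0.0073529
B(I) = (219 + I)*(-1/136 + I) (B(I) = (I + 219)*(I - 1/136) = (219 + I)*(-1/136 + I))
G = -96827445 (G = 3303*(-29315) = -96827445)
G - B(213) = -96827445 - (-219/136 + 213² + (29783/136)*213) = -96827445 - (-219/136 + 45369 + 6343779/136) = -96827445 - 1*1564218/17 = -96827445 - 1564218/17 = -1647630783/17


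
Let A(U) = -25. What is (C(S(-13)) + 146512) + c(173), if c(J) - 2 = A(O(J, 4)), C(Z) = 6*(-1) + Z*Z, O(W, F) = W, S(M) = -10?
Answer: 146583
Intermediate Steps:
C(Z) = -6 + Z**2
c(J) = -23 (c(J) = 2 - 25 = -23)
(C(S(-13)) + 146512) + c(173) = ((-6 + (-10)**2) + 146512) - 23 = ((-6 + 100) + 146512) - 23 = (94 + 146512) - 23 = 146606 - 23 = 146583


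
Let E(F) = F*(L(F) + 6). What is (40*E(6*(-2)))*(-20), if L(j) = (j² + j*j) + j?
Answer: 2707200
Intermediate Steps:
L(j) = j + 2*j² (L(j) = (j² + j²) + j = 2*j² + j = j + 2*j²)
E(F) = F*(6 + F*(1 + 2*F)) (E(F) = F*(F*(1 + 2*F) + 6) = F*(6 + F*(1 + 2*F)))
(40*E(6*(-2)))*(-20) = (40*((6*(-2))*(6 + (6*(-2))*(1 + 2*(6*(-2))))))*(-20) = (40*(-12*(6 - 12*(1 + 2*(-12)))))*(-20) = (40*(-12*(6 - 12*(1 - 24))))*(-20) = (40*(-12*(6 - 12*(-23))))*(-20) = (40*(-12*(6 + 276)))*(-20) = (40*(-12*282))*(-20) = (40*(-3384))*(-20) = -135360*(-20) = 2707200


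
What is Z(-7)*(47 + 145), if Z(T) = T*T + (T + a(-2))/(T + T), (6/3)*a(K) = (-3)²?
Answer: 66096/7 ≈ 9442.3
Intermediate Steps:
a(K) = 9/2 (a(K) = (½)*(-3)² = (½)*9 = 9/2)
Z(T) = T² + (9/2 + T)/(2*T) (Z(T) = T*T + (T + 9/2)/(T + T) = T² + (9/2 + T)/((2*T)) = T² + (9/2 + T)*(1/(2*T)) = T² + (9/2 + T)/(2*T))
Z(-7)*(47 + 145) = ((9/4 + (-7)³ + (½)*(-7))/(-7))*(47 + 145) = -(9/4 - 343 - 7/2)/7*192 = -⅐*(-1377/4)*192 = (1377/28)*192 = 66096/7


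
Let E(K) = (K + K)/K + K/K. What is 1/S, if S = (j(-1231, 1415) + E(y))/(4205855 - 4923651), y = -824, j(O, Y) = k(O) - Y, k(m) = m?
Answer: 717796/2643 ≈ 271.58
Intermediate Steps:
j(O, Y) = O - Y
E(K) = 3 (E(K) = (2*K)/K + 1 = 2 + 1 = 3)
S = 2643/717796 (S = ((-1231 - 1*1415) + 3)/(4205855 - 4923651) = ((-1231 - 1415) + 3)/(-717796) = (-2646 + 3)*(-1/717796) = -2643*(-1/717796) = 2643/717796 ≈ 0.0036821)
1/S = 1/(2643/717796) = 717796/2643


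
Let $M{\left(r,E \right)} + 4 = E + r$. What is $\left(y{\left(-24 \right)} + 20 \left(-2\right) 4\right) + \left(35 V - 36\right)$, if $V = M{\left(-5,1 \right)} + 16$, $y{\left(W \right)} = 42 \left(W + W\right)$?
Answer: $-1932$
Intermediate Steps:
$M{\left(r,E \right)} = -4 + E + r$ ($M{\left(r,E \right)} = -4 + \left(E + r\right) = -4 + E + r$)
$y{\left(W \right)} = 84 W$ ($y{\left(W \right)} = 42 \cdot 2 W = 84 W$)
$V = 8$ ($V = \left(-4 + 1 - 5\right) + 16 = -8 + 16 = 8$)
$\left(y{\left(-24 \right)} + 20 \left(-2\right) 4\right) + \left(35 V - 36\right) = \left(84 \left(-24\right) + 20 \left(-2\right) 4\right) + \left(35 \cdot 8 - 36\right) = \left(-2016 - 160\right) + \left(280 - 36\right) = \left(-2016 - 160\right) + 244 = -2176 + 244 = -1932$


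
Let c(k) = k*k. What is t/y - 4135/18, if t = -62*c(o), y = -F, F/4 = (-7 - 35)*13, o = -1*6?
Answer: -377959/1638 ≈ -230.74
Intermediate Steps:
o = -6
c(k) = k²
F = -2184 (F = 4*((-7 - 35)*13) = 4*(-42*13) = 4*(-546) = -2184)
y = 2184 (y = -1*(-2184) = 2184)
t = -2232 (t = -62*(-6)² = -62*36 = -2232)
t/y - 4135/18 = -2232/2184 - 4135/18 = -2232*1/2184 - 4135*1/18 = -93/91 - 4135/18 = -377959/1638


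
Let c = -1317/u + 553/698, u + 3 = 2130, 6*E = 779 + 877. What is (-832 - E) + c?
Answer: -548243601/494882 ≈ -1107.8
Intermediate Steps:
E = 276 (E = (779 + 877)/6 = (⅙)*1656 = 276)
u = 2127 (u = -3 + 2130 = 2127)
c = 85655/494882 (c = -1317/2127 + 553/698 = -1317*1/2127 + 553*(1/698) = -439/709 + 553/698 = 85655/494882 ≈ 0.17308)
(-832 - E) + c = (-832 - 1*276) + 85655/494882 = (-832 - 276) + 85655/494882 = -1108 + 85655/494882 = -548243601/494882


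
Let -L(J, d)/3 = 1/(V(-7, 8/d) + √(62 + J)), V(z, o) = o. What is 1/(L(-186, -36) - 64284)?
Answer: -215308526/13840892128515 - 54*I*√31/4613630709505 ≈ -1.5556e-5 - 6.5168e-11*I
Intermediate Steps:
L(J, d) = -3/(√(62 + J) + 8/d) (L(J, d) = -3/(8/d + √(62 + J)) = -3/(√(62 + J) + 8/d))
1/(L(-186, -36) - 64284) = 1/(-3*(-36)/(8 - 36*√(62 - 186)) - 64284) = 1/(-3*(-36)/(8 - 72*I*√31) - 64284) = 1/(108/(8 - 72*I*√31) - 64284) = 1/(-64284 + 108/(8 - 72*I*√31))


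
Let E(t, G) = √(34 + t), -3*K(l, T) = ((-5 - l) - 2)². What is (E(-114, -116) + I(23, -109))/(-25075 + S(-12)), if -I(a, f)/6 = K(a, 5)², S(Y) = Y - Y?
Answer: 21600/1003 - 4*I*√5/25075 ≈ 21.535 - 0.0003567*I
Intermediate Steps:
S(Y) = 0
K(l, T) = -(-7 - l)²/3 (K(l, T) = -((-5 - l) - 2)²/3 = -(-7 - l)²/3)
I(a, f) = -2*(7 + a)⁴/3 (I(a, f) = -6*(7 + a)⁴/9 = -2*(7 + a)⁴/3)
(E(-114, -116) + I(23, -109))/(-25075 + S(-12)) = (√(34 - 114) - 2*(7 + 23)⁴/3)/(-25075 + 0) = (√(-80) - ⅔*30⁴)/(-25075) = (4*I*√5 - ⅔*810000)*(-1/25075) = (4*I*√5 - 540000)*(-1/25075) = (-540000 + 4*I*√5)*(-1/25075) = 21600/1003 - 4*I*√5/25075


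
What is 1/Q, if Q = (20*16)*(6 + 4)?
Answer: 1/3200 ≈ 0.00031250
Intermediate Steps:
Q = 3200 (Q = 320*10 = 3200)
1/Q = 1/3200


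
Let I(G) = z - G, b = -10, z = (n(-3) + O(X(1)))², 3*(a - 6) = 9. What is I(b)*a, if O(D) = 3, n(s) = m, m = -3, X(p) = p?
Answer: 90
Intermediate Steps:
a = 9 (a = 6 + (⅓)*9 = 6 + 3 = 9)
n(s) = -3
z = 0 (z = (-3 + 3)² = 0² = 0)
I(G) = -G (I(G) = 0 - G = -G)
I(b)*a = -1*(-10)*9 = 10*9 = 90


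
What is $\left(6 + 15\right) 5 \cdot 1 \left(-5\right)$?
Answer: $-525$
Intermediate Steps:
$\left(6 + 15\right) 5 \cdot 1 \left(-5\right) = 21 \cdot 5 \left(-5\right) = 21 \left(-25\right) = -525$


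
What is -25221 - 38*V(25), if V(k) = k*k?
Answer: -48971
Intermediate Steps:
V(k) = k**2
-25221 - 38*V(25) = -25221 - 38*25**2 = -25221 - 38*625 = -25221 - 1*23750 = -25221 - 23750 = -48971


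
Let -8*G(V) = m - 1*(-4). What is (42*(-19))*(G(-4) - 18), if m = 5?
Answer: 61047/4 ≈ 15262.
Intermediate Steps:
G(V) = -9/8 (G(V) = -(5 - 1*(-4))/8 = -(5 + 4)/8 = -⅛*9 = -9/8)
(42*(-19))*(G(-4) - 18) = (42*(-19))*(-9/8 - 18) = -798*(-153/8) = 61047/4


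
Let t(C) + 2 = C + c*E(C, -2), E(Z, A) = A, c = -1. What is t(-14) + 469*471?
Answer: 220885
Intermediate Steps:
t(C) = C (t(C) = -2 + (C - 1*(-2)) = -2 + (C + 2) = -2 + (2 + C) = C)
t(-14) + 469*471 = -14 + 469*471 = -14 + 220899 = 220885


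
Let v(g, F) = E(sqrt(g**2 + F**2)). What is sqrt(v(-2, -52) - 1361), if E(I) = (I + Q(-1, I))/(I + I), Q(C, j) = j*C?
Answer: I*sqrt(1361) ≈ 36.892*I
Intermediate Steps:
Q(C, j) = C*j
E(I) = 0 (E(I) = (I - I)/(I + I) = 0/((2*I)) = 0*(1/(2*I)) = 0)
v(g, F) = 0
sqrt(v(-2, -52) - 1361) = sqrt(0 - 1361) = sqrt(-1361) = I*sqrt(1361)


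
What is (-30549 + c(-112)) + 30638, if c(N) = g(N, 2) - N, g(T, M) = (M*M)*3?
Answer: 213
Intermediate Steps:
g(T, M) = 3*M**2 (g(T, M) = M**2*3 = 3*M**2)
c(N) = 12 - N (c(N) = 3*2**2 - N = 3*4 - N = 12 - N)
(-30549 + c(-112)) + 30638 = (-30549 + (12 - 1*(-112))) + 30638 = (-30549 + (12 + 112)) + 30638 = (-30549 + 124) + 30638 = -30425 + 30638 = 213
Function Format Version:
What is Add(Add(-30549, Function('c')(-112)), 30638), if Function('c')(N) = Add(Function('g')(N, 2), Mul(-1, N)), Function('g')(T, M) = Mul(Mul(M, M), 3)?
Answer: 213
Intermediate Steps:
Function('g')(T, M) = Mul(3, Pow(M, 2)) (Function('g')(T, M) = Mul(Pow(M, 2), 3) = Mul(3, Pow(M, 2)))
Function('c')(N) = Add(12, Mul(-1, N)) (Function('c')(N) = Add(Mul(3, Pow(2, 2)), Mul(-1, N)) = Add(Mul(3, 4), Mul(-1, N)) = Add(12, Mul(-1, N)))
Add(Add(-30549, Function('c')(-112)), 30638) = Add(Add(-30549, Add(12, Mul(-1, -112))), 30638) = Add(Add(-30549, Add(12, 112)), 30638) = Add(Add(-30549, 124), 30638) = Add(-30425, 30638) = 213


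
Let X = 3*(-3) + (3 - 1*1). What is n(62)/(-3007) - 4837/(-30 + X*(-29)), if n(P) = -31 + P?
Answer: -469362/16781 ≈ -27.970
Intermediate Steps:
X = -7 (X = -9 + (3 - 1) = -9 + 2 = -7)
n(62)/(-3007) - 4837/(-30 + X*(-29)) = (-31 + 62)/(-3007) - 4837/(-30 - 7*(-29)) = 31*(-1/3007) - 4837/(-30 + 203) = -1/97 - 4837/173 = -469362/16781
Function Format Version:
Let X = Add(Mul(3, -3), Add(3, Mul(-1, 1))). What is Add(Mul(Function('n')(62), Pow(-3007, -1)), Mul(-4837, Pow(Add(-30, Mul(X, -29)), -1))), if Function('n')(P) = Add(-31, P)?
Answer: Rational(-469362, 16781) ≈ -27.970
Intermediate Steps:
X = -7 (X = Add(-9, Add(3, -1)) = Add(-9, 2) = -7)
Add(Mul(Function('n')(62), Pow(-3007, -1)), Mul(-4837, Pow(Add(-30, Mul(X, -29)), -1))) = Add(Mul(Add(-31, 62), Pow(-3007, -1)), Mul(-4837, Pow(Add(-30, Mul(-7, -29)), -1))) = Add(Mul(31, Rational(-1, 3007)), Mul(-4837, Pow(Add(-30, 203), -1))) = Add(Rational(-1, 97), Mul(-4837, Pow(173, -1))) = Add(Rational(-1, 97), Mul(-4837, Rational(1, 173))) = Add(Rational(-1, 97), Rational(-4837, 173)) = Rational(-469362, 16781)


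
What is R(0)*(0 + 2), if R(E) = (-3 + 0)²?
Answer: 18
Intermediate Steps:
R(E) = 9 (R(E) = (-3)² = 9)
R(0)*(0 + 2) = 9*(0 + 2) = 9*2 = 18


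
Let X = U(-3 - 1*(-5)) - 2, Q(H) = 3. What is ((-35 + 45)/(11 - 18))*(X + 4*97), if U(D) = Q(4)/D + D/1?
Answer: -3895/7 ≈ -556.43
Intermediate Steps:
U(D) = D + 3/D (U(D) = 3/D + D/1 = 3/D + D*1 = 3/D + D = D + 3/D)
X = 3/2 (X = ((-3 - 1*(-5)) + 3/(-3 - 1*(-5))) - 2 = ((-3 + 5) + 3/(-3 + 5)) - 2 = (2 + 3/2) - 2 = 7/2 - 2 = 3/2 ≈ 1.5000)
((-35 + 45)/(11 - 18))*(X + 4*97) = ((-35 + 45)/(11 - 18))*(3/2 + 4*97) = (10/(-7))*(3/2 + 388) = (10*(-⅐))*(779/2) = -10/7*779/2 = -3895/7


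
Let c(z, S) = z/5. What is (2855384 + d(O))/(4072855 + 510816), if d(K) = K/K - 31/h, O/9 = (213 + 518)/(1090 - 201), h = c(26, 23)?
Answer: 74239855/119175446 ≈ 0.62295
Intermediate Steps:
c(z, S) = z/5 (c(z, S) = z*(⅕) = z/5)
h = 26/5 (h = (⅕)*26 = 26/5 ≈ 5.2000)
O = 6579/889 (O = 9*((213 + 518)/(1090 - 201)) = 9*(731/889) = 6579/889 ≈ 7.4005)
d(K) = -129/26 (d(K) = K/K - 31/26/5 = 1 - 31*5/26 = 1 - 155/26 = -129/26)
(2855384 + d(O))/(4072855 + 510816) = (2855384 - 129/26)/(4072855 + 510816) = (74239855/26)/4583671 = (74239855/26)*(1/4583671) = 74239855/119175446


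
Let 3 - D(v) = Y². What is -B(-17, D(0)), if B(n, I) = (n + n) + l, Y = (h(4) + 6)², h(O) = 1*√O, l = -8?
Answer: 42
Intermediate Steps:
h(O) = √O
Y = 64 (Y = (√4 + 6)² = (2 + 6)² = 8² = 64)
D(v) = -4093 (D(v) = 3 - 1*64² = 3 - 1*4096 = 3 - 4096 = -4093)
B(n, I) = -8 + 2*n (B(n, I) = (n + n) - 8 = 2*n - 8 = -8 + 2*n)
-B(-17, D(0)) = -(-8 + 2*(-17)) = -(-8 - 34) = -1*(-42) = 42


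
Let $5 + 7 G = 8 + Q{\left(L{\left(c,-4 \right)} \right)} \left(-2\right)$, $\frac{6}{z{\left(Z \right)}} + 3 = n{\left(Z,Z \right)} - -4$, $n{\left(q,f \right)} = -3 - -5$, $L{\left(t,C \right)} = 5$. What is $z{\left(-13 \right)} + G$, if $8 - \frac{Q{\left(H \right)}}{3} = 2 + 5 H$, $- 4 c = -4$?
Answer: $\frac{131}{7} \approx 18.714$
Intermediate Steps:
$c = 1$ ($c = \left(- \frac{1}{4}\right) \left(-4\right) = 1$)
$n{\left(q,f \right)} = 2$ ($n{\left(q,f \right)} = -3 + 5 = 2$)
$z{\left(Z \right)} = 2$ ($z{\left(Z \right)} = \frac{6}{-3 + \left(2 - -4\right)} = \frac{6}{-3 + \left(2 + 4\right)} = \frac{6}{-3 + 6} = \frac{6}{3} = 6 \cdot \frac{1}{3} = 2$)
$Q{\left(H \right)} = 18 - 15 H$ ($Q{\left(H \right)} = 24 - 3 \left(2 + 5 H\right) = 24 - \left(6 + 15 H\right) = 18 - 15 H$)
$G = \frac{117}{7}$ ($G = - \frac{5}{7} + \frac{8 + \left(18 - 75\right) \left(-2\right)}{7} = - \frac{5}{7} + \frac{8 - -114}{7} = - \frac{5}{7} + \frac{8 + 114}{7} = - \frac{5}{7} + \frac{1}{7} \cdot 122 = - \frac{5}{7} + \frac{122}{7} = \frac{117}{7} \approx 16.714$)
$z{\left(-13 \right)} + G = 2 + \frac{117}{7} = \frac{131}{7}$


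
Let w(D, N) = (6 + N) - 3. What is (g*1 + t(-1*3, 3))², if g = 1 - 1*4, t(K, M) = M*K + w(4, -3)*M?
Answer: 144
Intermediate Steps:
w(D, N) = 3 + N
t(K, M) = K*M (t(K, M) = M*K + (3 - 3)*M = K*M + 0*M = K*M + 0 = K*M)
g = -3 (g = 1 - 4 = -3)
(g*1 + t(-1*3, 3))² = (-3*1 - 1*3*3)² = (-3 - 3*3)² = (-3 - 9)² = (-12)² = 144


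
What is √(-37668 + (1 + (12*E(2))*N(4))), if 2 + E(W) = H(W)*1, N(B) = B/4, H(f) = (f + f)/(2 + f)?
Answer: I*√37679 ≈ 194.11*I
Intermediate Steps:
H(f) = 2*f/(2 + f) (H(f) = (2*f)/(2 + f) = 2*f/(2 + f))
N(B) = B/4 (N(B) = B*(¼) = B/4)
E(W) = -2 + 2*W/(2 + W) (E(W) = -2 + (2*W/(2 + W))*1 = -2 + 2*W/(2 + W))
√(-37668 + (1 + (12*E(2))*N(4))) = √(-37668 + (1 + (12*(-4/(2 + 2)))*((¼)*4))) = √(-37668 + (1 + (12*(-4/4))*1)) = √(-37668 + (1 + (12*(-4*¼))*1)) = √(-37668 + (1 + (12*(-1))*1)) = √(-37668 + (1 - 12*1)) = √(-37668 + (1 - 12)) = √(-37668 - 11) = √(-37679) = I*√37679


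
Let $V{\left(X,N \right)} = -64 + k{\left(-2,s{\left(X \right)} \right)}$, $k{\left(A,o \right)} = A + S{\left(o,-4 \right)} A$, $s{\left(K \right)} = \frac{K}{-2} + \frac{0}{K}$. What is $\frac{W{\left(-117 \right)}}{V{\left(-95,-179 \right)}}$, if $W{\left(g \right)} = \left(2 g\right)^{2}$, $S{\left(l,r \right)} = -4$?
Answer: $- \frac{27378}{29} \approx -944.07$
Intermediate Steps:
$s{\left(K \right)} = - \frac{K}{2}$ ($s{\left(K \right)} = K \left(- \frac{1}{2}\right) + 0 = - \frac{K}{2} + 0 = - \frac{K}{2}$)
$k{\left(A,o \right)} = - 3 A$ ($k{\left(A,o \right)} = A - 4 A = - 3 A$)
$W{\left(g \right)} = 4 g^{2}$
$V{\left(X,N \right)} = -58$ ($V{\left(X,N \right)} = -64 - -6 = -64 + 6 = -58$)
$\frac{W{\left(-117 \right)}}{V{\left(-95,-179 \right)}} = \frac{4 \left(-117\right)^{2}}{-58} = 4 \cdot 13689 \left(- \frac{1}{58}\right) = 54756 \left(- \frac{1}{58}\right) = - \frac{27378}{29}$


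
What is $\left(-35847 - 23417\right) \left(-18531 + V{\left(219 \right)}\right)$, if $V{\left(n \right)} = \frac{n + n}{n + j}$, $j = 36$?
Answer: $\frac{93340148096}{85} \approx 1.0981 \cdot 10^{9}$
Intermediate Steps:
$V{\left(n \right)} = \frac{2 n}{36 + n}$ ($V{\left(n \right)} = \frac{n + n}{n + 36} = \frac{2 n}{36 + n}$)
$\left(-35847 - 23417\right) \left(-18531 + V{\left(219 \right)}\right) = \left(-35847 - 23417\right) \left(-18531 + 2 \cdot 219 \frac{1}{36 + 219}\right) = - 59264 \left(-18531 + 2 \cdot 219 \cdot \frac{1}{255}\right) = - 59264 \left(-18531 + \frac{146}{85}\right) = \left(-59264\right) \left(- \frac{1574989}{85}\right) = \frac{93340148096}{85}$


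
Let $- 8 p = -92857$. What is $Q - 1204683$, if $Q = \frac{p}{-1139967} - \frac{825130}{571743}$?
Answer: $- \frac{697933298215583735}{579349468872} \approx -1.2047 \cdot 10^{6}$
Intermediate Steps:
$p = \frac{92857}{8}$ ($p = \left(- \frac{1}{8}\right) \left(-92857\right) = \frac{92857}{8} \approx 11607.0$)
$Q = - \frac{842006456159}{579349468872}$ ($Q = \frac{92857}{8 \left(-1139967\right)} - \frac{825130}{571743} = \frac{92857}{8} \left(- \frac{1}{1139967}\right) - \frac{825130}{571743} = - \frac{92857}{9119736} - \frac{825130}{571743} = - \frac{842006456159}{579349468872} \approx -1.4534$)
$Q - 1204683 = - \frac{842006456159}{579349468872} - 1204683 = - \frac{697933298215583735}{579349468872}$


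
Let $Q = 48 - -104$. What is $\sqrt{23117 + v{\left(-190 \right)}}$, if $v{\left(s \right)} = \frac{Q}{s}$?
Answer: $\frac{\sqrt{577905}}{5} \approx 152.04$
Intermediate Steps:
$Q = 152$ ($Q = 48 + 104 = 152$)
$v{\left(s \right)} = \frac{152}{s}$
$\sqrt{23117 + v{\left(-190 \right)}} = \sqrt{23117 + \frac{152}{-190}} = \sqrt{23117 + 152 \left(- \frac{1}{190}\right)} = \sqrt{23117 - \frac{4}{5}} = \sqrt{\frac{115581}{5}} = \frac{\sqrt{577905}}{5}$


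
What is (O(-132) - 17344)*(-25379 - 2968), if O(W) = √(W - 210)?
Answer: 491650368 - 85041*I*√38 ≈ 4.9165e+8 - 5.2423e+5*I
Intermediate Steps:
O(W) = √(-210 + W)
(O(-132) - 17344)*(-25379 - 2968) = (√(-210 - 132) - 17344)*(-25379 - 2968) = (√(-342) - 17344)*(-28347) = (3*I*√38 - 17344)*(-28347) = (-17344 + 3*I*√38)*(-28347) = 491650368 - 85041*I*√38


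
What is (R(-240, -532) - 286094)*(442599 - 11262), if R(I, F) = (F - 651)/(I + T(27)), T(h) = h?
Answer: -8761437774581/71 ≈ -1.2340e+11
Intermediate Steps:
R(I, F) = (-651 + F)/(27 + I) (R(I, F) = (F - 651)/(I + 27) = (-651 + F)/(27 + I))
(R(-240, -532) - 286094)*(442599 - 11262) = ((-651 - 532)/(27 - 240) - 286094)*(442599 - 11262) = (-1183/(-213) - 286094)*431337 = (-1/213*(-1183) - 286094)*431337 = (1183/213 - 286094)*431337 = -60936839/213*431337 = -8761437774581/71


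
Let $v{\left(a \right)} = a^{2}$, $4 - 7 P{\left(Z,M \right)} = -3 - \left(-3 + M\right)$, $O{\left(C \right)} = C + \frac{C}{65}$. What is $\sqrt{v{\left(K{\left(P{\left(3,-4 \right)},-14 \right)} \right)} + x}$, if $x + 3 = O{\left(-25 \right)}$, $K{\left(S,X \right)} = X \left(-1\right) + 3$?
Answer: $\frac{22 \sqrt{91}}{13} \approx 16.144$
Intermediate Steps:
$O{\left(C \right)} = \frac{66 C}{65}$ ($O{\left(C \right)} = C + C \frac{1}{65} = C + \frac{C}{65} = \frac{66 C}{65}$)
$P{\left(Z,M \right)} = \frac{4}{7} + \frac{M}{7}$ ($P{\left(Z,M \right)} = \frac{4}{7} - \frac{-3 - \left(-3 + M\right)}{7} = \frac{4}{7} - \frac{\left(-1\right) M}{7} = \frac{4}{7} + \frac{M}{7}$)
$K{\left(S,X \right)} = 3 - X$ ($K{\left(S,X \right)} = - X + 3 = 3 - X$)
$x = - \frac{369}{13}$ ($x = -3 + \frac{66}{65} \left(-25\right) = -3 - \frac{330}{13} = - \frac{369}{13} \approx -28.385$)
$\sqrt{v{\left(K{\left(P{\left(3,-4 \right)},-14 \right)} \right)} + x} = \sqrt{\left(3 - -14\right)^{2} - \frac{369}{13}} = \sqrt{\left(3 + 14\right)^{2} - \frac{369}{13}} = \sqrt{17^{2} - \frac{369}{13}} = \sqrt{289 - \frac{369}{13}} = \sqrt{\frac{3388}{13}} = \frac{22 \sqrt{91}}{13}$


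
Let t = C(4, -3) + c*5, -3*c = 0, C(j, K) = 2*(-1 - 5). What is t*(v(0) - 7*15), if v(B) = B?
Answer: 1260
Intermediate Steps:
C(j, K) = -12 (C(j, K) = 2*(-6) = -12)
c = 0 (c = -⅓*0 = 0)
t = -12 (t = -12 + 0*5 = -12 + 0 = -12)
t*(v(0) - 7*15) = -12*(0 - 7*15) = -12*(0 - 105) = -12*(-105) = 1260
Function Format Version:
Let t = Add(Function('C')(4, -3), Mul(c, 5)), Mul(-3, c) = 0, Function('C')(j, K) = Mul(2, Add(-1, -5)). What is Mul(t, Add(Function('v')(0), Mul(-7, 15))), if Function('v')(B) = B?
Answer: 1260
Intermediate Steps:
Function('C')(j, K) = -12 (Function('C')(j, K) = Mul(2, -6) = -12)
c = 0 (c = Mul(Rational(-1, 3), 0) = 0)
t = -12 (t = Add(-12, Mul(0, 5)) = Add(-12, 0) = -12)
Mul(t, Add(Function('v')(0), Mul(-7, 15))) = Mul(-12, Add(0, Mul(-7, 15))) = Mul(-12, Add(0, -105)) = Mul(-12, -105) = 1260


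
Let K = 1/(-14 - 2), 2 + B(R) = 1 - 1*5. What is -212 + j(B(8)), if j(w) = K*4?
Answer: -849/4 ≈ -212.25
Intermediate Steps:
B(R) = -6 (B(R) = -2 + (1 - 1*5) = -2 + (1 - 5) = -2 - 4 = -6)
K = -1/16 (K = 1/(-16) = -1/16 ≈ -0.062500)
j(w) = -¼ (j(w) = -1/16*4 = -¼)
-212 + j(B(8)) = -212 - ¼ = -849/4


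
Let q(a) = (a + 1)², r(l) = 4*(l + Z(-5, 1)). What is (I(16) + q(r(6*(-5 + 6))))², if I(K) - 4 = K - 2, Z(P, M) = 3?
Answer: 1923769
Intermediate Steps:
I(K) = 2 + K (I(K) = 4 + (K - 2) = 4 + (-2 + K) = 2 + K)
r(l) = 12 + 4*l (r(l) = 4*(l + 3) = 4*(3 + l) = 12 + 4*l)
q(a) = (1 + a)²
(I(16) + q(r(6*(-5 + 6))))² = ((2 + 16) + (1 + (12 + 4*(6*(-5 + 6))))²)² = (18 + (1 + (12 + 4*(6*1)))²)² = (18 + (1 + (12 + 4*6))²)² = (18 + (1 + (12 + 24))²)² = (18 + (1 + 36)²)² = (18 + 37²)² = (18 + 1369)² = 1387² = 1923769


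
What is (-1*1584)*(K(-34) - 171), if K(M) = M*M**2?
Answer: 62528400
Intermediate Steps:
K(M) = M**3
(-1*1584)*(K(-34) - 171) = (-1*1584)*((-34)**3 - 171) = -1584*(-39304 - 171) = -1584*(-39475) = 62528400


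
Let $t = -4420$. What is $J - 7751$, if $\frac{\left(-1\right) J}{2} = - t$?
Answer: $-16591$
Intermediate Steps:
$J = -8840$ ($J = - 2 \left(\left(-1\right) \left(-4420\right)\right) = \left(-2\right) 4420 = -8840$)
$J - 7751 = -8840 - 7751 = -16591$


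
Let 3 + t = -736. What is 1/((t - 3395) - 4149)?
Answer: -1/8283 ≈ -0.00012073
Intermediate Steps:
t = -739 (t = -3 - 736 = -739)
1/((t - 3395) - 4149) = 1/((-739 - 3395) - 4149) = 1/(-4134 - 4149) = 1/(-8283) = -1/8283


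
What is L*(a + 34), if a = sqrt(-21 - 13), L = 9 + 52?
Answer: 2074 + 61*I*sqrt(34) ≈ 2074.0 + 355.69*I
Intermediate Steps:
L = 61
a = I*sqrt(34) (a = sqrt(-34) = I*sqrt(34) ≈ 5.8309*I)
L*(a + 34) = 61*(I*sqrt(34) + 34) = 61*(34 + I*sqrt(34)) = 2074 + 61*I*sqrt(34)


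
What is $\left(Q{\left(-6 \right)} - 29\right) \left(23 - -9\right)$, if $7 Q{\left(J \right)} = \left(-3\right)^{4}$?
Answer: $- \frac{3904}{7} \approx -557.71$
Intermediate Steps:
$Q{\left(J \right)} = \frac{81}{7}$ ($Q{\left(J \right)} = \frac{\left(-3\right)^{4}}{7} = \frac{1}{7} \cdot 81 = \frac{81}{7}$)
$\left(Q{\left(-6 \right)} - 29\right) \left(23 - -9\right) = \left(\frac{81}{7} - 29\right) \left(23 - -9\right) = \left(\frac{81}{7} - 29\right) \left(23 + 9\right) = \left(\frac{81}{7} - 29\right) 32 = \left(- \frac{122}{7}\right) 32 = - \frac{3904}{7}$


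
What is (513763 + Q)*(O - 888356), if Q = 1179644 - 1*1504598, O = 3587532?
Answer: 509628721384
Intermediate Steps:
Q = -324954 (Q = 1179644 - 1504598 = -324954)
(513763 + Q)*(O - 888356) = (513763 - 324954)*(3587532 - 888356) = 188809*2699176 = 509628721384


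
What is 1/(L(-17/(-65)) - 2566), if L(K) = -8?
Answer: -1/2574 ≈ -0.00038850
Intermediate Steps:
1/(L(-17/(-65)) - 2566) = 1/(-8 - 2566) = 1/(-2574) = -1/2574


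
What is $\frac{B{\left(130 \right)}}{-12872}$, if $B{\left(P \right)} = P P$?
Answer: $- \frac{4225}{3218} \approx -1.3129$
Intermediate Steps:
$B{\left(P \right)} = P^{2}$
$\frac{B{\left(130 \right)}}{-12872} = \frac{130^{2}}{-12872} = 16900 \left(- \frac{1}{12872}\right) = - \frac{4225}{3218}$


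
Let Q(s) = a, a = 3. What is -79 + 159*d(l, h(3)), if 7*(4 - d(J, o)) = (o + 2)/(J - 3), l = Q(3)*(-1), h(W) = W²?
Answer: 8381/14 ≈ 598.64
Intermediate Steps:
Q(s) = 3
l = -3 (l = 3*(-1) = -3)
d(J, o) = 4 - (2 + o)/(7*(-3 + J)) (d(J, o) = 4 - (o + 2)/(7*(J - 3)) = 4 - (2 + o)/(7*(-3 + J)))
-79 + 159*d(l, h(3)) = -79 + 159*((-86 - 1*3² + 28*(-3))/(7*(-3 - 3))) = -79 + 159*((⅐)*(-86 - 1*9 - 84)/(-6)) = -79 + 159*((⅐)*(-⅙)*(-86 - 9 - 84)) = -79 + 159*((⅐)*(-⅙)*(-179)) = -79 + 159*(179/42) = -79 + 9487/14 = 8381/14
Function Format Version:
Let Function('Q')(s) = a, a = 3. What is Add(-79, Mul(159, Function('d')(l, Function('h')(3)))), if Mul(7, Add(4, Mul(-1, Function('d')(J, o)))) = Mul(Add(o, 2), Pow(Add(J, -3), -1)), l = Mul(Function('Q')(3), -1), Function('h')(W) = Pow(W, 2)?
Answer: Rational(8381, 14) ≈ 598.64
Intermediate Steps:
Function('Q')(s) = 3
l = -3 (l = Mul(3, -1) = -3)
Function('d')(J, o) = Add(4, Mul(Rational(-1, 7), Pow(Add(-3, J), -1), Add(2, o))) (Function('d')(J, o) = Add(4, Mul(Rational(-1, 7), Mul(Add(o, 2), Pow(Add(J, -3), -1)))) = Add(4, Mul(Rational(-1, 7), Mul(Add(2, o), Pow(Add(-3, J), -1)))) = Add(4, Mul(Rational(-1, 7), Mul(Pow(Add(-3, J), -1), Add(2, o)))) = Add(4, Mul(Rational(-1, 7), Pow(Add(-3, J), -1), Add(2, o))))
Add(-79, Mul(159, Function('d')(l, Function('h')(3)))) = Add(-79, Mul(159, Mul(Rational(1, 7), Pow(Add(-3, -3), -1), Add(-86, Mul(-1, Pow(3, 2)), Mul(28, -3))))) = Add(-79, Mul(159, Mul(Rational(1, 7), Pow(-6, -1), Add(-86, Mul(-1, 9), -84)))) = Add(-79, Mul(159, Mul(Rational(1, 7), Rational(-1, 6), Add(-86, -9, -84)))) = Add(-79, Mul(159, Mul(Rational(1, 7), Rational(-1, 6), -179))) = Add(-79, Mul(159, Rational(179, 42))) = Add(-79, Rational(9487, 14)) = Rational(8381, 14)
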